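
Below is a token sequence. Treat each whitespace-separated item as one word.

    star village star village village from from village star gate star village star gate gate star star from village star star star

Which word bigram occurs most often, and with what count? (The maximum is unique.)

"village star", 4 times

Bigram frequencies (highest first):
  village star: 4
  star village: 3
  star star: 3
  from village: 2
  star gate: 2
  gate star: 2
  … (5 more, each ≤ 1)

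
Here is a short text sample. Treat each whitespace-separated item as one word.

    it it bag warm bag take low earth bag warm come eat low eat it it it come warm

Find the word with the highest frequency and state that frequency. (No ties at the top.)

"it", 5 times

Unigram frequencies (highest first):
  it: 5
  bag: 3
  warm: 3
  low: 2
  come: 2
  eat: 2
  … (2 more, each ≤ 1)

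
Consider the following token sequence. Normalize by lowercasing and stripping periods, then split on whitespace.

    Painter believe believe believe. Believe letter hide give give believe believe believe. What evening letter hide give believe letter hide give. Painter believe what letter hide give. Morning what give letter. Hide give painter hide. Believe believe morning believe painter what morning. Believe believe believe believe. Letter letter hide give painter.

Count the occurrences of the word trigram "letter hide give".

6

Scanning the 49 overlapping trigram windows for "letter hide give":
  position 6–8: letter hide give
  position 15–17: letter hide give
  position 19–21: letter hide give
  position 25–27: letter hide give
  position 31–33: letter hide give
  position 48–50: letter hide give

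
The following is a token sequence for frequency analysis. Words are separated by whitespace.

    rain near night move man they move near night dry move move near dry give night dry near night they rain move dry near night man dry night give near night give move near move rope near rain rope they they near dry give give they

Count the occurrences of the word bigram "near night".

5

Scanning the 45 overlapping bigram windows for "near night":
  position 2–3: near night
  position 8–9: near night
  position 18–19: near night
  position 24–25: near night
  position 30–31: near night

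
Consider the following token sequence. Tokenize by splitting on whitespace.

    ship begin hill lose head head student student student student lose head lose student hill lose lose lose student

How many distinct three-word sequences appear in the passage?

19 tokens → 17 trigram windows in total.
Repeated trigrams (each contributes count−1 duplicates):
  student student student: 2
1 duplicate windows → 17 − 1 = 16 distinct.

16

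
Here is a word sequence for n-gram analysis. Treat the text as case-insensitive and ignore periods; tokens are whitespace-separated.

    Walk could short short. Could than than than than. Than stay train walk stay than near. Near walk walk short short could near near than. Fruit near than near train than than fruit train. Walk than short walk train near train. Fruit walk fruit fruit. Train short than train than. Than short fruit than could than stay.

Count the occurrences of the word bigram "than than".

6

Scanning the 56 overlapping bigram windows for "than than":
  position 6–7: than than
  position 7–8: than than
  position 8–9: than than
  position 9–10: than than
  position 31–32: than than
  position 50–51: than than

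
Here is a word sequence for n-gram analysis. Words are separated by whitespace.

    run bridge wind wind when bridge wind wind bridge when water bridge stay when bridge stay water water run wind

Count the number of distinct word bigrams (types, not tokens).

20 tokens → 19 bigram windows in total.
Repeated bigrams (each contributes count−1 duplicates):
  bridge stay: 2
  bridge wind: 2
  when bridge: 2
  wind wind: 2
4 duplicate windows → 19 − 4 = 15 distinct.

15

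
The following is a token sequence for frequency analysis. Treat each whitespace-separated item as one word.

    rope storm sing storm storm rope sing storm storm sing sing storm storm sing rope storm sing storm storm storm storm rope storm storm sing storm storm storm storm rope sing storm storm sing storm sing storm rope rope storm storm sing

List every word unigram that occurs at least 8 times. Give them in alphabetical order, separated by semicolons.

sing; storm

Unigram counts meeting the condition (at least 8 times):
  sing: 11
  storm: 24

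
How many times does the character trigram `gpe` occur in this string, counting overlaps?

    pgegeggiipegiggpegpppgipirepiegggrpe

1

Sliding a length-3 window over the 36 characters (34 positions):
  position 15–17: gpe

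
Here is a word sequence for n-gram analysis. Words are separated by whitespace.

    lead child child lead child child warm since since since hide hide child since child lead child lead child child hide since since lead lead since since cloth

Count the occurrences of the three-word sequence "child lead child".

3

Scanning the 26 overlapping trigram windows for "child lead child":
  position 3–5: child lead child
  position 15–17: child lead child
  position 17–19: child lead child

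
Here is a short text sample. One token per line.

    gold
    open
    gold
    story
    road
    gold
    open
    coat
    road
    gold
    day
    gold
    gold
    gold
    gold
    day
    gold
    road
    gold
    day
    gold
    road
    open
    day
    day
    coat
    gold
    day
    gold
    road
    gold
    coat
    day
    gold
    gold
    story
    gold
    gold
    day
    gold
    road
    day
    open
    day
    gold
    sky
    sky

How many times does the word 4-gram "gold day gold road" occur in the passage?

4

Scanning the 44 overlapping 4-gram windows for "gold day gold road":
  position 15–18: gold day gold road
  position 19–22: gold day gold road
  position 27–30: gold day gold road
  position 38–41: gold day gold road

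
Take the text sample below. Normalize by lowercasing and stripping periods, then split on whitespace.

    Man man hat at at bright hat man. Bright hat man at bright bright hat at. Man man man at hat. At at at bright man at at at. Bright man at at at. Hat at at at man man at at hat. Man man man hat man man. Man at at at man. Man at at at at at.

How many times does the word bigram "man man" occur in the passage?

Scanning the 59 overlapping bigram windows for "man man":
  position 1–2: man man
  position 17–18: man man
  position 18–19: man man
  position 39–40: man man
  position 44–45: man man
  position 45–46: man man
  position 48–49: man man
  position 49–50: man man
  position 54–55: man man

9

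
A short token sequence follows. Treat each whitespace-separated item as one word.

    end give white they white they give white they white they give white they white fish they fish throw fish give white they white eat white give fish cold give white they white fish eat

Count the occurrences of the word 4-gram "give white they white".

5

Scanning the 32 overlapping 4-gram windows for "give white they white":
  position 2–5: give white they white
  position 7–10: give white they white
  position 12–15: give white they white
  position 21–24: give white they white
  position 30–33: give white they white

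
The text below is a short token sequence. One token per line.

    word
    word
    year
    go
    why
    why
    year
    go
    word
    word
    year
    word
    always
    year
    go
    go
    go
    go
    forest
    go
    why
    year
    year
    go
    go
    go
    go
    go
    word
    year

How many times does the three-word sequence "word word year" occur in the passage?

2

Scanning the 28 overlapping trigram windows for "word word year":
  position 1–3: word word year
  position 9–11: word word year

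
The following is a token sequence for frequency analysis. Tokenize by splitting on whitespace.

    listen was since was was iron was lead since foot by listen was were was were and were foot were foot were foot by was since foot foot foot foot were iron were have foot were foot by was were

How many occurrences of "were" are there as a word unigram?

Scanning the 40 tokens for "were":
  position 14: were
  position 16: were
  position 18: were
  position 20: were
  position 22: were
  position 31: were
  position 33: were
  position 36: were
  position 40: were

9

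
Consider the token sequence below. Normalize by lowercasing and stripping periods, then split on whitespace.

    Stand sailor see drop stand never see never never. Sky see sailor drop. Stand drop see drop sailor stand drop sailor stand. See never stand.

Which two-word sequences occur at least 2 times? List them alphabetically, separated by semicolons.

Bigram counts meeting the condition (at least 2 times):
  drop sailor: 2
  drop stand: 2
  sailor stand: 2
  see drop: 2
  see never: 2
  stand drop: 2

drop sailor; drop stand; sailor stand; see drop; see never; stand drop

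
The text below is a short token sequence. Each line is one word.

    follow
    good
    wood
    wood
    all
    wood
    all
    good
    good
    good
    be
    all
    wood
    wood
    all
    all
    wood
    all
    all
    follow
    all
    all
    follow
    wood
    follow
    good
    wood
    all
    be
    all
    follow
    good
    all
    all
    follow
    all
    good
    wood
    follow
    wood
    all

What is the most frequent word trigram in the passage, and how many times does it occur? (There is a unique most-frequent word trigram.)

Trigram frequencies (highest first):
  all all follow: 3
  follow good wood: 2
  wood wood all: 2
  all wood all: 2
  wood all all: 2
  all follow all: 2
  … (26 more, each ≤ 1)

"all all follow", 3 times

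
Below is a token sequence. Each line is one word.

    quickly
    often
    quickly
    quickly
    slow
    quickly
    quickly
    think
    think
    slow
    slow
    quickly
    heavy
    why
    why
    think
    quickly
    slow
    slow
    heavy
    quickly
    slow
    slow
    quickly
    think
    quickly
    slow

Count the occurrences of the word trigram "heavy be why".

Scanning the 25 overlapping trigram windows for "heavy be why":
  (none found)

0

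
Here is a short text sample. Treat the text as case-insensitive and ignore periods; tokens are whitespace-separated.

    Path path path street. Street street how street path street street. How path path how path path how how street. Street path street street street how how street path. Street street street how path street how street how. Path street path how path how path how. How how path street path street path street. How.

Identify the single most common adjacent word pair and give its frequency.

Bigram frequencies (highest first):
  path street: 9
  street street: 8
  street how: 7
  how path: 7
  street path: 6
  path how: 5
  … (3 more, each ≤ 4)

"path street", 9 times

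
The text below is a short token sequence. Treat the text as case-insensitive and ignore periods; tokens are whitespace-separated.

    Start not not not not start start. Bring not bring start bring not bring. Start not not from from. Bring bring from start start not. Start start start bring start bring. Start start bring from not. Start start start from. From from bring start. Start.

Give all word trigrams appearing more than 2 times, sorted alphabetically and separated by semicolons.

not start start; start start bring

Trigram counts meeting the condition (more than 2 times):
  not start start: 3
  start start bring: 3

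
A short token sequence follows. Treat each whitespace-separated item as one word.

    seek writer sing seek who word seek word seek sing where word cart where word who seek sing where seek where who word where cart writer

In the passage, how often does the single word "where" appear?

5

Scanning the 26 tokens for "where":
  position 11: where
  position 14: where
  position 19: where
  position 21: where
  position 24: where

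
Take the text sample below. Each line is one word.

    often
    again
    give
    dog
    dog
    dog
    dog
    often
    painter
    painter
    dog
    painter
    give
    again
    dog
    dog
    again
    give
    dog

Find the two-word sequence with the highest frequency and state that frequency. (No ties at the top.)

"dog dog", 4 times

Bigram frequencies (highest first):
  dog dog: 4
  again give: 2
  give dog: 2
  often again: 1
  dog often: 1
  often painter: 1
  … (7 more, each ≤ 1)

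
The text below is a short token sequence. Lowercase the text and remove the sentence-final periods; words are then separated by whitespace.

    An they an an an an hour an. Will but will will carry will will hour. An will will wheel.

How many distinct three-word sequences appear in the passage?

20 tokens → 18 trigram windows in total.
Repeated trigrams (each contributes count−1 duplicates):
  an an an: 2
  hour an will: 2
2 duplicate windows → 18 − 2 = 16 distinct.

16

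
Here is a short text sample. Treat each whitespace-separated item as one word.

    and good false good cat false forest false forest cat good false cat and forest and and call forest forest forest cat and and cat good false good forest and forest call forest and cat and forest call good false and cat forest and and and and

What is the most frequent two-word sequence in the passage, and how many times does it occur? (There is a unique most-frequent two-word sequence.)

"and and", 5 times

Bigram frequencies (highest first):
  and and: 5
  good false: 4
  forest and: 4
  cat and: 3
  and forest: 3
  and cat: 3
  … (17 more, each ≤ 2)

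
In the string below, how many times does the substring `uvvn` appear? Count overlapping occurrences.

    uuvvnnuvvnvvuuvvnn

Sliding a length-4 window over the 18 characters (15 positions):
  position 2–5: uvvn
  position 7–10: uvvn
  position 14–17: uvvn

3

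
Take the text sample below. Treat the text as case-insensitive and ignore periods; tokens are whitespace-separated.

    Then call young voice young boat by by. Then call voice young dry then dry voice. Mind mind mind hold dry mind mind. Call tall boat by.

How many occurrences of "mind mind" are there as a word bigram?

3

Scanning the 26 overlapping bigram windows for "mind mind":
  position 17–18: mind mind
  position 18–19: mind mind
  position 22–23: mind mind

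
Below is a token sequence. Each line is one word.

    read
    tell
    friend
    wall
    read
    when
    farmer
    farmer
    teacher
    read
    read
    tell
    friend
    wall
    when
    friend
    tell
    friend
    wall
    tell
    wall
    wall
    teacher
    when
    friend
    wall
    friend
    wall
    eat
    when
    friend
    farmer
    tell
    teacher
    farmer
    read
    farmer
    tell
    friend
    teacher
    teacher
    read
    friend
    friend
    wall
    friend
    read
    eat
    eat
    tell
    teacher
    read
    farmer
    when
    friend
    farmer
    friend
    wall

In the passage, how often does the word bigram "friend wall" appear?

Scanning the 57 overlapping bigram windows for "friend wall":
  position 3–4: friend wall
  position 13–14: friend wall
  position 18–19: friend wall
  position 25–26: friend wall
  position 27–28: friend wall
  position 44–45: friend wall
  position 57–58: friend wall

7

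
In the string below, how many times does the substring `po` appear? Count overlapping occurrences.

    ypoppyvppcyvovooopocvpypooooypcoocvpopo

Sliding a length-2 window over the 39 characters (38 positions):
  position 2–3: po
  position 18–19: po
  position 24–25: po
  position 36–37: po
  position 38–39: po

5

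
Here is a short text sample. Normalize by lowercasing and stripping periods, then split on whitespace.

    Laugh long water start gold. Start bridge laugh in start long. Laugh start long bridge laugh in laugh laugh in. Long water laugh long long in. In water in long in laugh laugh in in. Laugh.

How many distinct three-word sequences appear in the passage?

36 tokens → 34 trigram windows in total.
Repeated trigrams (each contributes count−1 duplicates):
  bridge laugh in: 2
  in laugh laugh: 2
  laugh laugh in: 2
3 duplicate windows → 34 − 3 = 31 distinct.

31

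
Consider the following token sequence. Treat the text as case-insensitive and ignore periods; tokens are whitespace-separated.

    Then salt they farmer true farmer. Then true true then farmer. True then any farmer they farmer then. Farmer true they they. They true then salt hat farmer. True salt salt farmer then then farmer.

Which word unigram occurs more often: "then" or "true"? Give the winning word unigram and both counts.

"then" (8 vs 7)

"then": 8 occurrences
"true": 7 occurrences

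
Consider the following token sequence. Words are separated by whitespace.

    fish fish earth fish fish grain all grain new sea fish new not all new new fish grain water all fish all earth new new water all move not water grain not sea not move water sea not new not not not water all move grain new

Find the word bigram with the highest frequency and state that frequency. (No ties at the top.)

Bigram frequencies (highest first):
  water all: 3
  fish fish: 2
  fish grain: 2
  grain new: 2
  new not: 2
  new new: 2
  … (29 more, each ≤ 2)

"water all", 3 times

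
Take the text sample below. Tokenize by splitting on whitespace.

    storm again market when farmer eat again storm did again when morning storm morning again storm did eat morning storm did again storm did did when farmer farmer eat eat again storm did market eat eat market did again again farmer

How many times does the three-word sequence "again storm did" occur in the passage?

Scanning the 39 overlapping trigram windows for "again storm did":
  position 7–9: again storm did
  position 15–17: again storm did
  position 22–24: again storm did
  position 31–33: again storm did

4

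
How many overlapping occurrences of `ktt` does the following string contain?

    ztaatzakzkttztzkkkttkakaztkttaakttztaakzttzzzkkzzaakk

4

Sliding a length-3 window over the 53 characters (51 positions):
  position 10–12: ktt
  position 18–20: ktt
  position 27–29: ktt
  position 32–34: ktt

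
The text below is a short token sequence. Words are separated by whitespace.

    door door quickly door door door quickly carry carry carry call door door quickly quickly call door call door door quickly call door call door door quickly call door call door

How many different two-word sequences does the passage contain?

10

31 tokens → 30 bigram windows in total.
Repeated bigrams (each contributes count−1 duplicates):
  call door: 7
  door door: 6
  door quickly: 5
  door call: 3
  quickly call: 3
  carry carry: 2
20 duplicate windows → 30 − 20 = 10 distinct.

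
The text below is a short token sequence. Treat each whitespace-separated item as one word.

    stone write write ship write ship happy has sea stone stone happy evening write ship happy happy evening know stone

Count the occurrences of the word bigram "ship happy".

Scanning the 19 overlapping bigram windows for "ship happy":
  position 6–7: ship happy
  position 15–16: ship happy

2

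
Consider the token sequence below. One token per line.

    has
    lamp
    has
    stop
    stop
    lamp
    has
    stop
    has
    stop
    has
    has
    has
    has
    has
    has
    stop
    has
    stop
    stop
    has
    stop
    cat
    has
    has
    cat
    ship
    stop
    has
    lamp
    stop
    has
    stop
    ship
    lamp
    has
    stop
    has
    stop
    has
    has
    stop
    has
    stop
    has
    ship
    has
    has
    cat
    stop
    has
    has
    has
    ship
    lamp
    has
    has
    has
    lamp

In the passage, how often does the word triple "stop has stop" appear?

Scanning the 57 overlapping trigram windows for "stop has stop":
  position 8–10: stop has stop
  position 17–19: stop has stop
  position 20–22: stop has stop
  position 31–33: stop has stop
  position 37–39: stop has stop
  position 42–44: stop has stop

6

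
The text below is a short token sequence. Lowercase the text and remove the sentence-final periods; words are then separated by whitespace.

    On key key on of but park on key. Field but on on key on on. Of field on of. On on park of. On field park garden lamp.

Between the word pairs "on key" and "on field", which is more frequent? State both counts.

"on key" (3 vs 1)

"on key": 3 occurrences
"on field": 1 occurrence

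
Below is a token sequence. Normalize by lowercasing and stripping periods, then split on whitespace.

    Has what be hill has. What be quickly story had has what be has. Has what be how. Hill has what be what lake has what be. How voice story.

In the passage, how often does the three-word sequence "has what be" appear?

6

Scanning the 28 overlapping trigram windows for "has what be":
  position 1–3: has what be
  position 5–7: has what be
  position 11–13: has what be
  position 15–17: has what be
  position 20–22: has what be
  position 25–27: has what be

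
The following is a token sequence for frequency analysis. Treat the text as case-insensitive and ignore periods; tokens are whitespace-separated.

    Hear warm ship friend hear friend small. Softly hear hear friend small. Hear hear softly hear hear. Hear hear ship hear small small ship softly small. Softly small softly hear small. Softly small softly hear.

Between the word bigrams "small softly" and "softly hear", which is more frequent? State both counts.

"small softly": 5 occurrences
"softly hear": 4 occurrences

"small softly" (5 vs 4)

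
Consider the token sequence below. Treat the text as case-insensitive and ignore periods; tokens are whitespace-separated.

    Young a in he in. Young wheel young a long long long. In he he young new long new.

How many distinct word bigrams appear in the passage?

15

19 tokens → 18 bigram windows in total.
Repeated bigrams (each contributes count−1 duplicates):
  in he: 2
  long long: 2
  young a: 2
3 duplicate windows → 18 − 3 = 15 distinct.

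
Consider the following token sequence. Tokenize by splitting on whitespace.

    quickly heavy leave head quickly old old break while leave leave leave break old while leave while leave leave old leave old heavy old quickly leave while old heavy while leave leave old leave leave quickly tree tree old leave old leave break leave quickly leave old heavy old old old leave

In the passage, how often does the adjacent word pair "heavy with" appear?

Scanning the 51 overlapping bigram windows for "heavy with":
  (none found)

0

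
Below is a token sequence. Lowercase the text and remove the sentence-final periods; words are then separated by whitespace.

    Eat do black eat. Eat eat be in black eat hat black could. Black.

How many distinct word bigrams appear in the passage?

14 tokens → 13 bigram windows in total.
Repeated bigrams (each contributes count−1 duplicates):
  black eat: 2
  eat eat: 2
2 duplicate windows → 13 − 2 = 11 distinct.

11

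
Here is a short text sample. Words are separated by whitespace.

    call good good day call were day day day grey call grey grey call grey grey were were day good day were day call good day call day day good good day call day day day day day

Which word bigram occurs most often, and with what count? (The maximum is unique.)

"day day", 7 times

Bigram frequencies (highest first):
  day day: 7
  good day: 4
  day call: 4
  were day: 3
  call good: 2
  good good: 2
  … (10 more, each ≤ 2)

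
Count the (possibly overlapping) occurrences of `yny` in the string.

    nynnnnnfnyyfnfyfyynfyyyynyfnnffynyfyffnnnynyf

3

Sliding a length-3 window over the 45 characters (43 positions):
  position 24–26: yny
  position 32–34: yny
  position 42–44: yny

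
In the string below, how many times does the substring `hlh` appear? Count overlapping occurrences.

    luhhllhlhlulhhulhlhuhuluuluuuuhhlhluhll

Sliding a length-3 window over the 39 characters (37 positions):
  position 7–9: hlh
  position 17–19: hlh
  position 32–34: hlh

3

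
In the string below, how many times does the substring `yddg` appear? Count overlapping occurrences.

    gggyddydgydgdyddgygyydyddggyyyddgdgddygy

3

Sliding a length-4 window over the 40 characters (37 positions):
  position 14–17: yddg
  position 23–26: yddg
  position 30–33: yddg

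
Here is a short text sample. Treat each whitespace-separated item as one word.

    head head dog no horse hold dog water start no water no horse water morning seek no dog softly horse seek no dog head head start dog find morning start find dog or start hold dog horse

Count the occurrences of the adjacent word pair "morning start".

Scanning the 36 overlapping bigram windows for "morning start":
  position 29–30: morning start

1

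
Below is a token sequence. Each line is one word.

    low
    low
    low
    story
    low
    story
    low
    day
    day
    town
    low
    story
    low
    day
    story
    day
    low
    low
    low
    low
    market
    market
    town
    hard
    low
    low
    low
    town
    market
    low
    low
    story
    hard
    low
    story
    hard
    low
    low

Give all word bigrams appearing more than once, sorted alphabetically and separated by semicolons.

hard low; low day; low low; low story; story hard; story low

Bigram counts meeting the condition (more than once):
  hard low: 3
  low day: 2
  low low: 9
  low story: 5
  story hard: 2
  story low: 3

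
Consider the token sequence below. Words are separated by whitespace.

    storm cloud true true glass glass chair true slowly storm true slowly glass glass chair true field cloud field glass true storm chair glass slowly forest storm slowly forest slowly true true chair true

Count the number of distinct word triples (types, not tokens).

30

34 tokens → 32 trigram windows in total.
Repeated trigrams (each contributes count−1 duplicates):
  glass chair true: 2
  glass glass chair: 2
2 duplicate windows → 32 − 2 = 30 distinct.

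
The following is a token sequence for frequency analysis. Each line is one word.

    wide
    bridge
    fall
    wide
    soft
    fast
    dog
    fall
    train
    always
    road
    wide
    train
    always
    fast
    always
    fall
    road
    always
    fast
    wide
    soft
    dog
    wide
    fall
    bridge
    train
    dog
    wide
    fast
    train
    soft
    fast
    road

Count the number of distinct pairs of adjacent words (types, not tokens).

34 tokens → 33 bigram windows in total.
Repeated bigrams (each contributes count−1 duplicates):
  always fast: 2
  dog wide: 2
  soft fast: 2
  train always: 2
  wide soft: 2
5 duplicate windows → 33 − 5 = 28 distinct.

28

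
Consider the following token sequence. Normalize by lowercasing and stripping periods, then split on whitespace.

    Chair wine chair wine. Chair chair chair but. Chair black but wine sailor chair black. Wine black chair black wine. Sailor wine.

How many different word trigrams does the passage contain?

22 tokens → 20 trigram windows in total.
Repeated trigrams (each contributes count−1 duplicates):
  chair black wine: 2
  chair wine chair: 2
2 duplicate windows → 20 − 2 = 18 distinct.

18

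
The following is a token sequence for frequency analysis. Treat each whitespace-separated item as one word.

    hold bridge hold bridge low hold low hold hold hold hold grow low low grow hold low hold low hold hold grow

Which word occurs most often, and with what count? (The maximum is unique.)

Unigram frequencies (highest first):
  hold: 11
  low: 6
  grow: 3
  bridge: 2

"hold", 11 times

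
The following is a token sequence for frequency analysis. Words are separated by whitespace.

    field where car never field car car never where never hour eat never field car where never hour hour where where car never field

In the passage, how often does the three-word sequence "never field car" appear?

Scanning the 22 overlapping trigram windows for "never field car":
  position 4–6: never field car
  position 13–15: never field car

2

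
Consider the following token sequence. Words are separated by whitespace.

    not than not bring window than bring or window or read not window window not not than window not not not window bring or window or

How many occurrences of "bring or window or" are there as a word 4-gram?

2

Scanning the 23 overlapping 4-gram windows for "bring or window or":
  position 7–10: bring or window or
  position 23–26: bring or window or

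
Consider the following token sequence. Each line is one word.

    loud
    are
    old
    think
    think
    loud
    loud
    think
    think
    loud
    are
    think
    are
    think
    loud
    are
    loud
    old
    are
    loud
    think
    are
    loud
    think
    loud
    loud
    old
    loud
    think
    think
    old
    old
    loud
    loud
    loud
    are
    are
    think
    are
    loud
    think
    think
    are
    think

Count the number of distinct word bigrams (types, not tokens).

44 tokens → 43 bigram windows in total.
Repeated bigrams (each contributes count−1 duplicates):
  loud think: 5
  are loud: 4
  are think: 4
  loud are: 4
  loud loud: 4
  think are: 4
  think loud: 4
  think think: 4
  … (2 more repeated)
27 duplicate windows → 43 − 27 = 16 distinct.

16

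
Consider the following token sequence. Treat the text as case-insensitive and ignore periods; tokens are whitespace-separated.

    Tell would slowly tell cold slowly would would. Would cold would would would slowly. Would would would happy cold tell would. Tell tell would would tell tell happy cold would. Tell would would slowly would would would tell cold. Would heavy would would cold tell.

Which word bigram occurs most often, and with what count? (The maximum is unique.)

Bigram frequencies (highest first):
  would would: 11
  tell would: 4
  would tell: 4
  would slowly: 3
  slowly would: 3
  cold would: 3
  … (11 more, each ≤ 2)

"would would", 11 times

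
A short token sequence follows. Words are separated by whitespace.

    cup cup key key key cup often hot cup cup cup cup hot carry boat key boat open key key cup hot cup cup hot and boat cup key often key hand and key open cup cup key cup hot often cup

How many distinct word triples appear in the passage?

42 tokens → 40 trigram windows in total.
Repeated trigrams (each contributes count−1 duplicates):
  cup cup cup: 2
  cup cup hot: 2
  cup cup key: 2
  hot cup cup: 2
  key cup hot: 2
  key key cup: 2
6 duplicate windows → 40 − 6 = 34 distinct.

34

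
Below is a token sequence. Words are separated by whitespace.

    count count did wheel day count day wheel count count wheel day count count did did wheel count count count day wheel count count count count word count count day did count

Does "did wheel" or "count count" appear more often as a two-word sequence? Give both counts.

"did wheel": 2 occurrences
"count count": 9 occurrences

"count count" (9 vs 2)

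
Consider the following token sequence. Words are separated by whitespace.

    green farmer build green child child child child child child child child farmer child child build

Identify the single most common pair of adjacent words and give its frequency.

"child child", 8 times

Bigram frequencies (highest first):
  child child: 8
  green farmer: 1
  farmer build: 1
  build green: 1
  green child: 1
  child farmer: 1
  … (2 more, each ≤ 1)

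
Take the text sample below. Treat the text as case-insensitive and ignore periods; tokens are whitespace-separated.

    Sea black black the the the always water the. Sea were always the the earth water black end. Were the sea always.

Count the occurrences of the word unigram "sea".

Scanning the 22 tokens for "sea":
  position 1: sea
  position 10: sea
  position 21: sea

3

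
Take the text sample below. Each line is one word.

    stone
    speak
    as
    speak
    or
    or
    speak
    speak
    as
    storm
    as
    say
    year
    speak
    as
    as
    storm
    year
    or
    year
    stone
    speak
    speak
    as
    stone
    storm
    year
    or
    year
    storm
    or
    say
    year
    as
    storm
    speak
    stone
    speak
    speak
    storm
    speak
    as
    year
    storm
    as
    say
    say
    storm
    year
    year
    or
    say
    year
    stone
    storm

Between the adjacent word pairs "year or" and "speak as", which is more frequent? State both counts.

"year or": 3 occurrences
"speak as": 5 occurrences

"speak as" (5 vs 3)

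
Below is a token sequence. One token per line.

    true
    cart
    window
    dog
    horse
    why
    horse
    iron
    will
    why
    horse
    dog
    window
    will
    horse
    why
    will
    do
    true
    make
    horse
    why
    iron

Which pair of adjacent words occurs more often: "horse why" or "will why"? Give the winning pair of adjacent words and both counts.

"horse why" (3 vs 1)

"horse why": 3 occurrences
"will why": 1 occurrence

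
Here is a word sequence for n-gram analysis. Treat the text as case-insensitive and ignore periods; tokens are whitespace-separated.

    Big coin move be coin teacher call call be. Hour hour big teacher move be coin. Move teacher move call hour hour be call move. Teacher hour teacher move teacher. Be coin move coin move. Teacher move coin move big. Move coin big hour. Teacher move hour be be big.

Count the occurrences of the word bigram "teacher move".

5

Scanning the 49 overlapping bigram windows for "teacher move":
  position 13–14: teacher move
  position 18–19: teacher move
  position 28–29: teacher move
  position 36–37: teacher move
  position 45–46: teacher move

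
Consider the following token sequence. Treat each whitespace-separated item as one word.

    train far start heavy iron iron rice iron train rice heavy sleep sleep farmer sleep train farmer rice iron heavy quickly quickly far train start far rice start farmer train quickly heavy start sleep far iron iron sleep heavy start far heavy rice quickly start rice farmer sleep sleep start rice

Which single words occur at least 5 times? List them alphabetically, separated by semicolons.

Unigram counts meeting the condition (at least 5 times):
  far: 5
  heavy: 6
  iron: 6
  rice: 7
  sleep: 7
  start: 7
  train: 5

far; heavy; iron; rice; sleep; start; train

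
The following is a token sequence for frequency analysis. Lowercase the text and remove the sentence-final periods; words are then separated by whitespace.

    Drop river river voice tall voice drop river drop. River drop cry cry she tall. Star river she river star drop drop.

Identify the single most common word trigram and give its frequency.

"drop river drop", 2 times

Trigram frequencies (highest first):
  drop river drop: 2
  drop river river: 1
  river river voice: 1
  river voice tall: 1
  voice tall voice: 1
  tall voice drop: 1
  … (13 more, each ≤ 1)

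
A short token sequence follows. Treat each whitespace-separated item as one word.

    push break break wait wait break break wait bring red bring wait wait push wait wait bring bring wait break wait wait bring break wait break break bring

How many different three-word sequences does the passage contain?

22

28 tokens → 26 trigram windows in total.
Repeated trigrams (each contributes count−1 duplicates):
  break break wait: 2
  break wait wait: 2
  wait break break: 2
  wait wait bring: 2
4 duplicate windows → 26 − 4 = 22 distinct.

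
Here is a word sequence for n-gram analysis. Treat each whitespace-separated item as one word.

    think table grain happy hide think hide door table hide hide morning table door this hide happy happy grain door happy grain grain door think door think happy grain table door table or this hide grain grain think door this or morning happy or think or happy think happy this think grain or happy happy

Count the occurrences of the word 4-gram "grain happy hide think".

Scanning the 52 overlapping 4-gram windows for "grain happy hide think":
  position 3–6: grain happy hide think

1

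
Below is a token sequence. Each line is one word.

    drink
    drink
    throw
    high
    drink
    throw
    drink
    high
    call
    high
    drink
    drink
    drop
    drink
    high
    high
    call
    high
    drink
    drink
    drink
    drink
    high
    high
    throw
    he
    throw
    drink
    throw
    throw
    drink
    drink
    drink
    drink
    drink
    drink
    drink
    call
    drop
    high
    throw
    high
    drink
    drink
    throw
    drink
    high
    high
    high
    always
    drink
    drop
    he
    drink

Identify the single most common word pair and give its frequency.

Bigram frequencies (highest first):
  drink drink: 12
  drink throw: 4
  high drink: 4
  throw drink: 4
  drink high: 4
  high high: 4
  … (16 more, each ≤ 2)

"drink drink", 12 times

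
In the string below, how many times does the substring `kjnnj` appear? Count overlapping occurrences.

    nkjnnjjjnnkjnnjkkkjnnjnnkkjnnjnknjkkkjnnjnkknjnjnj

Sliding a length-5 window over the 50 characters (46 positions):
  position 2–6: kjnnj
  position 11–15: kjnnj
  position 18–22: kjnnj
  position 26–30: kjnnj
  position 37–41: kjnnj

5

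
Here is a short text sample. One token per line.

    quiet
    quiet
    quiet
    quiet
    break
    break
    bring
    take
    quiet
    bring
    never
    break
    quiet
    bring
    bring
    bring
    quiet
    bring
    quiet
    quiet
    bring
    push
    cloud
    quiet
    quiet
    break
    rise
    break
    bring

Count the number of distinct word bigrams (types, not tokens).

17

29 tokens → 28 bigram windows in total.
Repeated bigrams (each contributes count−1 duplicates):
  quiet quiet: 5
  quiet bring: 4
  break bring: 2
  bring bring: 2
  bring quiet: 2
  quiet break: 2
11 duplicate windows → 28 − 11 = 17 distinct.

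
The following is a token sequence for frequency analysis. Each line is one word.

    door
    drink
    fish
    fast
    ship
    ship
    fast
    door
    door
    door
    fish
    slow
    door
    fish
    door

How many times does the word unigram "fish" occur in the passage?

Scanning the 15 tokens for "fish":
  position 3: fish
  position 11: fish
  position 14: fish

3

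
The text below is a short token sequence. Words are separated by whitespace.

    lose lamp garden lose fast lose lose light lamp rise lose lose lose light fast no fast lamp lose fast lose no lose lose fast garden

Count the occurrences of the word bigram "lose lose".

Scanning the 25 overlapping bigram windows for "lose lose":
  position 6–7: lose lose
  position 11–12: lose lose
  position 12–13: lose lose
  position 23–24: lose lose

4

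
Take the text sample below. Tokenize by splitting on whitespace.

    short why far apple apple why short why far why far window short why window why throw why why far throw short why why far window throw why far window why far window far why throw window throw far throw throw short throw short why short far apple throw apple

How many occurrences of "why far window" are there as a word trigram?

4

Scanning the 48 overlapping trigram windows for "why far window":
  position 10–12: why far window
  position 24–26: why far window
  position 28–30: why far window
  position 31–33: why far window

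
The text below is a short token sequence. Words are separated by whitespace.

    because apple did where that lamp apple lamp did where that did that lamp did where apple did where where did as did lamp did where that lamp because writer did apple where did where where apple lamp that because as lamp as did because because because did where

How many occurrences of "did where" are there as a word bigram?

Scanning the 48 overlapping bigram windows for "did where":
  position 3–4: did where
  position 9–10: did where
  position 15–16: did where
  position 18–19: did where
  position 25–26: did where
  position 34–35: did where
  position 48–49: did where

7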